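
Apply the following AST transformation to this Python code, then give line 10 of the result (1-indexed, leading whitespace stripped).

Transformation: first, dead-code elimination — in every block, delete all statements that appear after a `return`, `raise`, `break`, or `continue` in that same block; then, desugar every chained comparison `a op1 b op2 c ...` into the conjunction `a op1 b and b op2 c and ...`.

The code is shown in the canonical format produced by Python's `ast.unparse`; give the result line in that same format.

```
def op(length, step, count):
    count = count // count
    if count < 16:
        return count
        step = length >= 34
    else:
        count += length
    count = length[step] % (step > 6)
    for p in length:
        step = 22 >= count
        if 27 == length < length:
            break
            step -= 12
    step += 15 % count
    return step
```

if 27 == length and length < length:

Transformed code:
def op(length, step, count):
    count = count // count
    if count < 16:
        return count
    else:
        count += length
    count = length[step] % (step > 6)
    for p in length:
        step = 22 >= count
        if 27 == length and length < length:
            break
    step += 15 % count
    return step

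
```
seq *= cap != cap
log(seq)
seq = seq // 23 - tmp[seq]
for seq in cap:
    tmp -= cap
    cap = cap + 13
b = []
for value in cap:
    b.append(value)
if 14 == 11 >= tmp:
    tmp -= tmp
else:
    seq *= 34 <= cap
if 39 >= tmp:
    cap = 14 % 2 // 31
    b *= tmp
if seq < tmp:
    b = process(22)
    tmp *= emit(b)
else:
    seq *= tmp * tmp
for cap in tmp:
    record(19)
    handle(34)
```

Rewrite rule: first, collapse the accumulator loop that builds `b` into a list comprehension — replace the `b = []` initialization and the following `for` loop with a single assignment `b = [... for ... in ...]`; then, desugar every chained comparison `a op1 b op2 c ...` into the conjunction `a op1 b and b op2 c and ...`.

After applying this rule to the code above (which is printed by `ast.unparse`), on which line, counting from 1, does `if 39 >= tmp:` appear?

Transformed code:
seq *= cap != cap
log(seq)
seq = seq // 23 - tmp[seq]
for seq in cap:
    tmp -= cap
    cap = cap + 13
b = [value for value in cap]
if 14 == 11 and 11 >= tmp:
    tmp -= tmp
else:
    seq *= 34 <= cap
if 39 >= tmp:
    cap = 14 % 2 // 31
    b *= tmp
if seq < tmp:
    b = process(22)
    tmp *= emit(b)
else:
    seq *= tmp * tmp
for cap in tmp:
    record(19)
    handle(34)

12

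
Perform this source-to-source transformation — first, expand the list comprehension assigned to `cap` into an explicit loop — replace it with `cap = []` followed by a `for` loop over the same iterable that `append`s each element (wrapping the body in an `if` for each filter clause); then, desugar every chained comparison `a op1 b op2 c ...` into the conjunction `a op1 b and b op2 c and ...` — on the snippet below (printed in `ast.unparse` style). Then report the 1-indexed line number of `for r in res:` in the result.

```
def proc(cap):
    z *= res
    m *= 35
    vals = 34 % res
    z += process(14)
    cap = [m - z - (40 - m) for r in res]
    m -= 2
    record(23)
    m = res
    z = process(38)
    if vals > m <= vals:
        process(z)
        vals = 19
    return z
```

7

Transformed code:
def proc(cap):
    z *= res
    m *= 35
    vals = 34 % res
    z += process(14)
    cap = []
    for r in res:
        cap.append(m - z - (40 - m))
    m -= 2
    record(23)
    m = res
    z = process(38)
    if vals > m and m <= vals:
        process(z)
        vals = 19
    return z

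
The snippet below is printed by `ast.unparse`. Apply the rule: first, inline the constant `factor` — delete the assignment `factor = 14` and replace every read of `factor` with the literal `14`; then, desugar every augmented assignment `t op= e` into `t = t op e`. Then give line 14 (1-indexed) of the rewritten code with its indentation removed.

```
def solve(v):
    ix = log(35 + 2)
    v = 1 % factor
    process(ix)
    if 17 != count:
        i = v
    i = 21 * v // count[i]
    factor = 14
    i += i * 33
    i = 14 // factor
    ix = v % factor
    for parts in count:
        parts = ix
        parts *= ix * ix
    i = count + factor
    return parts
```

i = count + 14

Transformed code:
def solve(v):
    ix = log(35 + 2)
    v = 1 % 14
    process(ix)
    if 17 != count:
        i = v
    i = 21 * v // count[i]
    i = i + i * 33
    i = 14 // 14
    ix = v % 14
    for parts in count:
        parts = ix
        parts = parts * (ix * ix)
    i = count + 14
    return parts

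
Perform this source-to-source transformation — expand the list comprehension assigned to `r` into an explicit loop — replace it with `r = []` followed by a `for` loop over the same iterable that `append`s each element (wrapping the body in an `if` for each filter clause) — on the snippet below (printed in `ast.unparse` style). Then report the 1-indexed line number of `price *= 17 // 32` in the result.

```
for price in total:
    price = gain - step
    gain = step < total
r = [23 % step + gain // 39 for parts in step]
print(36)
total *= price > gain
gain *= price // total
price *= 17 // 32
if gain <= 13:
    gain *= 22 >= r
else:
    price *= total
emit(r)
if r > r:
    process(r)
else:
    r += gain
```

10

Transformed code:
for price in total:
    price = gain - step
    gain = step < total
r = []
for parts in step:
    r.append(23 % step + gain // 39)
print(36)
total *= price > gain
gain *= price // total
price *= 17 // 32
if gain <= 13:
    gain *= 22 >= r
else:
    price *= total
emit(r)
if r > r:
    process(r)
else:
    r += gain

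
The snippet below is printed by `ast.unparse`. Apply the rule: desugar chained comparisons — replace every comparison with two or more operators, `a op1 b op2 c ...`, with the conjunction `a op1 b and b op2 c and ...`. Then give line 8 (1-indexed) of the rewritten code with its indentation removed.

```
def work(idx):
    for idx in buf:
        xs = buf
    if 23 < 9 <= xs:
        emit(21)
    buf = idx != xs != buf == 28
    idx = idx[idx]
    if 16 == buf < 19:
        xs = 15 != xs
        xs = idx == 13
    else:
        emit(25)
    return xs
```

if 16 == buf and buf < 19:

Transformed code:
def work(idx):
    for idx in buf:
        xs = buf
    if 23 < 9 and 9 <= xs:
        emit(21)
    buf = idx != xs and xs != buf and (buf == 28)
    idx = idx[idx]
    if 16 == buf and buf < 19:
        xs = 15 != xs
        xs = idx == 13
    else:
        emit(25)
    return xs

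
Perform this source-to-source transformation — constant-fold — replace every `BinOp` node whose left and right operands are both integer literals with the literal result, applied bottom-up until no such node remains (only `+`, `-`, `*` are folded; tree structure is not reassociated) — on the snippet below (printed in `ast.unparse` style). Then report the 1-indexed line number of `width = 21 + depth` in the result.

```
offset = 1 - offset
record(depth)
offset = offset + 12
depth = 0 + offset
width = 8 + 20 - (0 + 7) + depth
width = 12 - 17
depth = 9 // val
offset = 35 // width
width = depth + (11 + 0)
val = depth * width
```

Transformed code:
offset = 1 - offset
record(depth)
offset = offset + 12
depth = 0 + offset
width = 21 + depth
width = -5
depth = 9 // val
offset = 35 // width
width = depth + 11
val = depth * width

5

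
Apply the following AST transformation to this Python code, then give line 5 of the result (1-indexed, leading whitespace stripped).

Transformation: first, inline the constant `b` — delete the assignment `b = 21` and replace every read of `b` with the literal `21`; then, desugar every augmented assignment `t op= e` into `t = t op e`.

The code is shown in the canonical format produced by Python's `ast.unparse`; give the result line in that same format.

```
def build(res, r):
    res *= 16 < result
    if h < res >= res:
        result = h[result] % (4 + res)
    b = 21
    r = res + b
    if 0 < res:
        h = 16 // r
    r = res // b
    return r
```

Transformed code:
def build(res, r):
    res = res * (16 < result)
    if h < res >= res:
        result = h[result] % (4 + res)
    r = res + 21
    if 0 < res:
        h = 16 // r
    r = res // 21
    return r

r = res + 21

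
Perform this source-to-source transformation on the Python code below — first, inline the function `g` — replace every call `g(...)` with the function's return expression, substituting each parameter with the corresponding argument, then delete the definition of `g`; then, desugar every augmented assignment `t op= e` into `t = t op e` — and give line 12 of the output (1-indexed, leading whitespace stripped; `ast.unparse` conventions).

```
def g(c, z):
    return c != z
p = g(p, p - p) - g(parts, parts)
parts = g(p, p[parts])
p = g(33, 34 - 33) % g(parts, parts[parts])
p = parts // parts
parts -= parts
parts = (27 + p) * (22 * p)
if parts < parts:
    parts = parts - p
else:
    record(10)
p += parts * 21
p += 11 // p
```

Transformed code:
p = (p != p - p) - (parts != parts)
parts = p != p[parts]
p = (33 != 34 - 33) % (parts != parts[parts])
p = parts // parts
parts = parts - parts
parts = (27 + p) * (22 * p)
if parts < parts:
    parts = parts - p
else:
    record(10)
p = p + parts * 21
p = p + 11 // p

p = p + 11 // p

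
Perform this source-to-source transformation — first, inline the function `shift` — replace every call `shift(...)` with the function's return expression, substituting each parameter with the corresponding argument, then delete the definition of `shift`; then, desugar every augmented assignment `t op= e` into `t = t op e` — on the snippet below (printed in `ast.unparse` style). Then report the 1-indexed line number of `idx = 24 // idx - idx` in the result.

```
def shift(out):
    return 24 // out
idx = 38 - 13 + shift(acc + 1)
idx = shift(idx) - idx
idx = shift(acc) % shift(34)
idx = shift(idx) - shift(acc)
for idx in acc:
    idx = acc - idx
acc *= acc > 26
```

2

Transformed code:
idx = 38 - 13 + 24 // (acc + 1)
idx = 24 // idx - idx
idx = 24 // acc % (24 // 34)
idx = 24 // idx - 24 // acc
for idx in acc:
    idx = acc - idx
acc = acc * (acc > 26)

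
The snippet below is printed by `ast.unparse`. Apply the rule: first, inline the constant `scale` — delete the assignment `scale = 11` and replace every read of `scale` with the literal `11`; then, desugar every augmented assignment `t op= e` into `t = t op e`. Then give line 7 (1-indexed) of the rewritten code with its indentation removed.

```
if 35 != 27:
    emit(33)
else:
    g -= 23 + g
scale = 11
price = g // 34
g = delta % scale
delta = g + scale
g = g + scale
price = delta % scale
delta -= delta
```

Transformed code:
if 35 != 27:
    emit(33)
else:
    g = g - (23 + g)
price = g // 34
g = delta % 11
delta = g + 11
g = g + 11
price = delta % 11
delta = delta - delta

delta = g + 11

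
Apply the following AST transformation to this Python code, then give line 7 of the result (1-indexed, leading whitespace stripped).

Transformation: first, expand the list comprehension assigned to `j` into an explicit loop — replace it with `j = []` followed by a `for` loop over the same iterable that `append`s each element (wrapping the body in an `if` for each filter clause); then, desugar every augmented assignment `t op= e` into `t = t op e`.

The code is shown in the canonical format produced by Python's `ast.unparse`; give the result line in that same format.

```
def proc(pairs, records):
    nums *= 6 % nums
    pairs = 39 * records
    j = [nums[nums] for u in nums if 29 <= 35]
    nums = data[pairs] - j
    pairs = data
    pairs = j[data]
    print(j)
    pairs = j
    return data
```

Transformed code:
def proc(pairs, records):
    nums = nums * (6 % nums)
    pairs = 39 * records
    j = []
    for u in nums:
        if 29 <= 35:
            j.append(nums[nums])
    nums = data[pairs] - j
    pairs = data
    pairs = j[data]
    print(j)
    pairs = j
    return data

j.append(nums[nums])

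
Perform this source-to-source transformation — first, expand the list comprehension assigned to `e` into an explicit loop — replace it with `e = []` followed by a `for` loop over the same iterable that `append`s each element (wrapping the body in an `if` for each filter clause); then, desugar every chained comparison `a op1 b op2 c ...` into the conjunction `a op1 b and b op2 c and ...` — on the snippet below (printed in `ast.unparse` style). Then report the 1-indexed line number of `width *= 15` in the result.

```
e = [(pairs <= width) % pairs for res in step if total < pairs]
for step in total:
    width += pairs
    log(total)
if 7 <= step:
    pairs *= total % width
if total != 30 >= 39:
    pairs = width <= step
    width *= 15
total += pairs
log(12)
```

Transformed code:
e = []
for res in step:
    if total < pairs:
        e.append((pairs <= width) % pairs)
for step in total:
    width += pairs
    log(total)
if 7 <= step:
    pairs *= total % width
if total != 30 and 30 >= 39:
    pairs = width <= step
    width *= 15
total += pairs
log(12)

12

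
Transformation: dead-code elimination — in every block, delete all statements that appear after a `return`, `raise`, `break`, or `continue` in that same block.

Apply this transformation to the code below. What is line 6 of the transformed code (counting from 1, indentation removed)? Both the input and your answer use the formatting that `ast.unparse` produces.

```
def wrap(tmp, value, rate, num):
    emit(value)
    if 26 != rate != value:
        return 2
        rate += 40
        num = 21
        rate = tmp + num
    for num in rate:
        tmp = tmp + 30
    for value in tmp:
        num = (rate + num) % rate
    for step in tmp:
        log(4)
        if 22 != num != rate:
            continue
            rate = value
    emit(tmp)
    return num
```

Transformed code:
def wrap(tmp, value, rate, num):
    emit(value)
    if 26 != rate != value:
        return 2
    for num in rate:
        tmp = tmp + 30
    for value in tmp:
        num = (rate + num) % rate
    for step in tmp:
        log(4)
        if 22 != num != rate:
            continue
    emit(tmp)
    return num

tmp = tmp + 30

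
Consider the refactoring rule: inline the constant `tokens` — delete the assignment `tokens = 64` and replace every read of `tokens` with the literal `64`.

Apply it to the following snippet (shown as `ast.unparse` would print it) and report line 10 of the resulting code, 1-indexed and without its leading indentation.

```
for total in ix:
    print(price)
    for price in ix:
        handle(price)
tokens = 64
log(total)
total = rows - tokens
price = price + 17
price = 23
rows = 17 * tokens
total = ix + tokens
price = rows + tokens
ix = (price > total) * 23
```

Transformed code:
for total in ix:
    print(price)
    for price in ix:
        handle(price)
log(total)
total = rows - 64
price = price + 17
price = 23
rows = 17 * 64
total = ix + 64
price = rows + 64
ix = (price > total) * 23

total = ix + 64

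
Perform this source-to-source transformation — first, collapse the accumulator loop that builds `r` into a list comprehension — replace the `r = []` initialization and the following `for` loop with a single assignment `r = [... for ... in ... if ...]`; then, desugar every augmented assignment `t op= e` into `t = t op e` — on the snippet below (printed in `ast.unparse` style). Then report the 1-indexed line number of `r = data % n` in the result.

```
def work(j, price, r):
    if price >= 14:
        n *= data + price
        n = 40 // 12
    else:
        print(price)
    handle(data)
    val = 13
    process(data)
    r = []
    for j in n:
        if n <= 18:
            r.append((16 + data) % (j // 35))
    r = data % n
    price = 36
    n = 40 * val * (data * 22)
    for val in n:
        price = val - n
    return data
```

11

Transformed code:
def work(j, price, r):
    if price >= 14:
        n = n * (data + price)
        n = 40 // 12
    else:
        print(price)
    handle(data)
    val = 13
    process(data)
    r = [(16 + data) % (j // 35) for j in n if n <= 18]
    r = data % n
    price = 36
    n = 40 * val * (data * 22)
    for val in n:
        price = val - n
    return data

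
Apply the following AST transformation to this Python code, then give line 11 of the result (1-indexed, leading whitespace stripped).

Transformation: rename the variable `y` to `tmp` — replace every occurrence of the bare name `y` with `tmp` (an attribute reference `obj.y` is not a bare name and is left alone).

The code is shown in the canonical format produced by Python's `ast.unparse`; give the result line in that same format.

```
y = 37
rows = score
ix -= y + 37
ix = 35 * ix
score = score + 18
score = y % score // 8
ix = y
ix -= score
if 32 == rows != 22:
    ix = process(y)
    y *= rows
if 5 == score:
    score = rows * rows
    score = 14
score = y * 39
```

Transformed code:
tmp = 37
rows = score
ix -= tmp + 37
ix = 35 * ix
score = score + 18
score = tmp % score // 8
ix = tmp
ix -= score
if 32 == rows != 22:
    ix = process(tmp)
    tmp *= rows
if 5 == score:
    score = rows * rows
    score = 14
score = tmp * 39

tmp *= rows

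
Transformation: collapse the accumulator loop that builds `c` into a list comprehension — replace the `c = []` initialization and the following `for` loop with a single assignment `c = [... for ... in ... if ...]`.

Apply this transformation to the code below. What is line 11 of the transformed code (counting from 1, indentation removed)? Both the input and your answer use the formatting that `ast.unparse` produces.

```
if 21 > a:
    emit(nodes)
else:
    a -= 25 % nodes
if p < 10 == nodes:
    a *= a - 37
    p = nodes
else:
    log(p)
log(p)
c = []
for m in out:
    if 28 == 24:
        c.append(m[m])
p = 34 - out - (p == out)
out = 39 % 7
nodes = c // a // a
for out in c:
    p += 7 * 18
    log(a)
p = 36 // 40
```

Transformed code:
if 21 > a:
    emit(nodes)
else:
    a -= 25 % nodes
if p < 10 == nodes:
    a *= a - 37
    p = nodes
else:
    log(p)
log(p)
c = [m[m] for m in out if 28 == 24]
p = 34 - out - (p == out)
out = 39 % 7
nodes = c // a // a
for out in c:
    p += 7 * 18
    log(a)
p = 36 // 40

c = [m[m] for m in out if 28 == 24]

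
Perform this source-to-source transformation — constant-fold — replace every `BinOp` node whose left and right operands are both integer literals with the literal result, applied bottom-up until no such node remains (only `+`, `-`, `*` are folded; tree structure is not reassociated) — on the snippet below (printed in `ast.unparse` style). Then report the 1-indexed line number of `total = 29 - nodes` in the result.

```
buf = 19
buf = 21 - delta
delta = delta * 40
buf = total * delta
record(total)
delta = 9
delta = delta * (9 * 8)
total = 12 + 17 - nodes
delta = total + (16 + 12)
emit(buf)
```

Transformed code:
buf = 19
buf = 21 - delta
delta = delta * 40
buf = total * delta
record(total)
delta = 9
delta = delta * 72
total = 29 - nodes
delta = total + 28
emit(buf)

8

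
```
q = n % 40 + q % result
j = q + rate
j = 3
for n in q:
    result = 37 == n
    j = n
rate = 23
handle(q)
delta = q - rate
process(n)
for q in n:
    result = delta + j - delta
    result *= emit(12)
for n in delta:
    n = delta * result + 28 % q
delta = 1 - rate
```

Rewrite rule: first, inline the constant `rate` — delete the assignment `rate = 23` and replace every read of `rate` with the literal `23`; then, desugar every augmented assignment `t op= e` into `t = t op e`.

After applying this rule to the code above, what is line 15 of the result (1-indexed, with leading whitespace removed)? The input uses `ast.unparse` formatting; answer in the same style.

Transformed code:
q = n % 40 + q % result
j = q + 23
j = 3
for n in q:
    result = 37 == n
    j = n
handle(q)
delta = q - 23
process(n)
for q in n:
    result = delta + j - delta
    result = result * emit(12)
for n in delta:
    n = delta * result + 28 % q
delta = 1 - 23

delta = 1 - 23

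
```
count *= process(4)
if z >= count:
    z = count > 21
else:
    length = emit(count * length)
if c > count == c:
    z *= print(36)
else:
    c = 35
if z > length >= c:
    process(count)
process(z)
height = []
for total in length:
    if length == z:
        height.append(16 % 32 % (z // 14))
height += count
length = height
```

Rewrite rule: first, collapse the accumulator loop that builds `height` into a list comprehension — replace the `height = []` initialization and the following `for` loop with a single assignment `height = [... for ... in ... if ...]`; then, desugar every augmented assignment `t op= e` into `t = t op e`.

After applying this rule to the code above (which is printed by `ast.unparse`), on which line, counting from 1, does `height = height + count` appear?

14

Transformed code:
count = count * process(4)
if z >= count:
    z = count > 21
else:
    length = emit(count * length)
if c > count == c:
    z = z * print(36)
else:
    c = 35
if z > length >= c:
    process(count)
process(z)
height = [16 % 32 % (z // 14) for total in length if length == z]
height = height + count
length = height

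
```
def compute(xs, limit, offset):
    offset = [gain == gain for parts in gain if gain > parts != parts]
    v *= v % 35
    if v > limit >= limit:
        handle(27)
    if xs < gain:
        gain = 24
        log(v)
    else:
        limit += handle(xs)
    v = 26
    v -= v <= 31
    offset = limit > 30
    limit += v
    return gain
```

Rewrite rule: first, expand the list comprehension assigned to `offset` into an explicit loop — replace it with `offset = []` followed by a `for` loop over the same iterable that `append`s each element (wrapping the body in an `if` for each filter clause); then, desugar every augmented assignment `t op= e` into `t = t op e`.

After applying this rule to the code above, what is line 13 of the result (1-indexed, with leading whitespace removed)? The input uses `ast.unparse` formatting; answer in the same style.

limit = limit + handle(xs)

Transformed code:
def compute(xs, limit, offset):
    offset = []
    for parts in gain:
        if gain > parts != parts:
            offset.append(gain == gain)
    v = v * (v % 35)
    if v > limit >= limit:
        handle(27)
    if xs < gain:
        gain = 24
        log(v)
    else:
        limit = limit + handle(xs)
    v = 26
    v = v - (v <= 31)
    offset = limit > 30
    limit = limit + v
    return gain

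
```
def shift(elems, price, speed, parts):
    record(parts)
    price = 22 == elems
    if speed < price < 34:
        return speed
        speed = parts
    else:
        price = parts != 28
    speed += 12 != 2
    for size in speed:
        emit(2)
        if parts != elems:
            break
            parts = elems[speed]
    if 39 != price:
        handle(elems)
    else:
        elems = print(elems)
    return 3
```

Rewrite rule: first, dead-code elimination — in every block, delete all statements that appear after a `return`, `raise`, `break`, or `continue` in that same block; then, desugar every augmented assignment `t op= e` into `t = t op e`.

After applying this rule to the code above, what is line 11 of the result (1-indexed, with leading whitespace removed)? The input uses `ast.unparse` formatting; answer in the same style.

Transformed code:
def shift(elems, price, speed, parts):
    record(parts)
    price = 22 == elems
    if speed < price < 34:
        return speed
    else:
        price = parts != 28
    speed = speed + (12 != 2)
    for size in speed:
        emit(2)
        if parts != elems:
            break
    if 39 != price:
        handle(elems)
    else:
        elems = print(elems)
    return 3

if parts != elems:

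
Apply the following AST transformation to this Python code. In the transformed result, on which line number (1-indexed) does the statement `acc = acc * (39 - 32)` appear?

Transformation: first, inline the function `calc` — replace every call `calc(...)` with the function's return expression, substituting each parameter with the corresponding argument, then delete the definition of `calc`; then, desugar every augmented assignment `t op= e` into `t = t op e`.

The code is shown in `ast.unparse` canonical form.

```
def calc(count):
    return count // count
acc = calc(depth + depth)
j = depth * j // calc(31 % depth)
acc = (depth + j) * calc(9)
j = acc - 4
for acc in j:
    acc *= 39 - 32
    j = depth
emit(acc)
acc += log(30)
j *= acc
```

Transformed code:
acc = (depth + depth) // (depth + depth)
j = depth * j // (31 % depth // (31 % depth))
acc = (depth + j) * (9 // 9)
j = acc - 4
for acc in j:
    acc = acc * (39 - 32)
    j = depth
emit(acc)
acc = acc + log(30)
j = j * acc

6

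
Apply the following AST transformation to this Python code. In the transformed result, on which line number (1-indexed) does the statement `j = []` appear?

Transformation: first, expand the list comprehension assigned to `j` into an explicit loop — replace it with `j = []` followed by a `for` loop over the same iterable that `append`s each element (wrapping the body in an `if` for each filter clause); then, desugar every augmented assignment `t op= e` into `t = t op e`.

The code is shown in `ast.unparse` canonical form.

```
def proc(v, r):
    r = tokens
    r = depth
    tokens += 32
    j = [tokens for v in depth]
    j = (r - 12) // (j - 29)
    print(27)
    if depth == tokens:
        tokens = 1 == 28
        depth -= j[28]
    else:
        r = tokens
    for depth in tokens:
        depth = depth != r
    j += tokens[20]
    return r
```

Transformed code:
def proc(v, r):
    r = tokens
    r = depth
    tokens = tokens + 32
    j = []
    for v in depth:
        j.append(tokens)
    j = (r - 12) // (j - 29)
    print(27)
    if depth == tokens:
        tokens = 1 == 28
        depth = depth - j[28]
    else:
        r = tokens
    for depth in tokens:
        depth = depth != r
    j = j + tokens[20]
    return r

5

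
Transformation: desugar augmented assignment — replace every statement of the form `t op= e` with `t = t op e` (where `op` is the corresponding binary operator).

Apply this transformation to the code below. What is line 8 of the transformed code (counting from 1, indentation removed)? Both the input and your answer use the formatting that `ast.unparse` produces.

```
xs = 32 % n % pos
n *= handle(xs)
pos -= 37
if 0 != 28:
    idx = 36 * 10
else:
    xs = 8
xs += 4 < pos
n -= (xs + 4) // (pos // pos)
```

Transformed code:
xs = 32 % n % pos
n = n * handle(xs)
pos = pos - 37
if 0 != 28:
    idx = 36 * 10
else:
    xs = 8
xs = xs + (4 < pos)
n = n - (xs + 4) // (pos // pos)

xs = xs + (4 < pos)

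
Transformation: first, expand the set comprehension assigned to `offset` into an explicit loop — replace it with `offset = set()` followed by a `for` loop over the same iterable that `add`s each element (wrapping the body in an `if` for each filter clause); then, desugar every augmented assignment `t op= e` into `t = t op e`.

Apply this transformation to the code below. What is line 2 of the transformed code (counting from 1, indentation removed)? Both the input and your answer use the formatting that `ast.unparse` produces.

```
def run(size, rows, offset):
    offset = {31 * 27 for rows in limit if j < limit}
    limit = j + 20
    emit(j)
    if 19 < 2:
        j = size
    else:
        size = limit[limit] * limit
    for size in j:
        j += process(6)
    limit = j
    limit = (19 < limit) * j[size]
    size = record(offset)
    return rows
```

offset = set()

Transformed code:
def run(size, rows, offset):
    offset = set()
    for rows in limit:
        if j < limit:
            offset.add(31 * 27)
    limit = j + 20
    emit(j)
    if 19 < 2:
        j = size
    else:
        size = limit[limit] * limit
    for size in j:
        j = j + process(6)
    limit = j
    limit = (19 < limit) * j[size]
    size = record(offset)
    return rows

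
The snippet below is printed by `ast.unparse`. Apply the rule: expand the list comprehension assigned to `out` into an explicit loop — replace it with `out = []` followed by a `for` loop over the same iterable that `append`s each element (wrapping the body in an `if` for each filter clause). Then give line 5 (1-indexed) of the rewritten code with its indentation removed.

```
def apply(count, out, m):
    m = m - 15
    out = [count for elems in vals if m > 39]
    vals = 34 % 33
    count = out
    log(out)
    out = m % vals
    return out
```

Transformed code:
def apply(count, out, m):
    m = m - 15
    out = []
    for elems in vals:
        if m > 39:
            out.append(count)
    vals = 34 % 33
    count = out
    log(out)
    out = m % vals
    return out

if m > 39:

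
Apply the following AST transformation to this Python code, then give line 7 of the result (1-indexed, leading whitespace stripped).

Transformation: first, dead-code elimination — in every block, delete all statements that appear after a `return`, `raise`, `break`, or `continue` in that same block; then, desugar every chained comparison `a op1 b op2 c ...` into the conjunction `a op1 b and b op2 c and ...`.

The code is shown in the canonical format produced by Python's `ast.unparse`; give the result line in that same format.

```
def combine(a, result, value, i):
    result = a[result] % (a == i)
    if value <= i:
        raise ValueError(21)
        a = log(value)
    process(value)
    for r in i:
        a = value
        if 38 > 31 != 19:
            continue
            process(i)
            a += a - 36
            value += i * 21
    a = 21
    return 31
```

a = value

Transformed code:
def combine(a, result, value, i):
    result = a[result] % (a == i)
    if value <= i:
        raise ValueError(21)
    process(value)
    for r in i:
        a = value
        if 38 > 31 and 31 != 19:
            continue
    a = 21
    return 31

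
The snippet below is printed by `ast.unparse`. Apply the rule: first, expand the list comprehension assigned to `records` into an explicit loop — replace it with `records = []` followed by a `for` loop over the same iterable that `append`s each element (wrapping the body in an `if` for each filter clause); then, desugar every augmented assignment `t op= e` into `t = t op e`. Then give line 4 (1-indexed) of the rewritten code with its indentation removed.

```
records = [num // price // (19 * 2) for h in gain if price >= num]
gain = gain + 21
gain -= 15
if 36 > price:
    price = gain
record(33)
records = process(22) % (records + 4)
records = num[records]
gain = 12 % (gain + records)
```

records.append(num // price // (19 * 2))

Transformed code:
records = []
for h in gain:
    if price >= num:
        records.append(num // price // (19 * 2))
gain = gain + 21
gain = gain - 15
if 36 > price:
    price = gain
record(33)
records = process(22) % (records + 4)
records = num[records]
gain = 12 % (gain + records)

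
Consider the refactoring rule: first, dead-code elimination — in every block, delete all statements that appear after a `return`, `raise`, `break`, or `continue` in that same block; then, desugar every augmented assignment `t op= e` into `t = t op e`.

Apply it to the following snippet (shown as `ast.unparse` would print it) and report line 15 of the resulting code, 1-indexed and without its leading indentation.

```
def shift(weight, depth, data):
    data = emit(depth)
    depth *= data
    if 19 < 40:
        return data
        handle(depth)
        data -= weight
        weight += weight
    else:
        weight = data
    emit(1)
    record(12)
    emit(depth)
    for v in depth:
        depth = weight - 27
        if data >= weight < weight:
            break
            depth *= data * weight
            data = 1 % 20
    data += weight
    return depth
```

Transformed code:
def shift(weight, depth, data):
    data = emit(depth)
    depth = depth * data
    if 19 < 40:
        return data
    else:
        weight = data
    emit(1)
    record(12)
    emit(depth)
    for v in depth:
        depth = weight - 27
        if data >= weight < weight:
            break
    data = data + weight
    return depth

data = data + weight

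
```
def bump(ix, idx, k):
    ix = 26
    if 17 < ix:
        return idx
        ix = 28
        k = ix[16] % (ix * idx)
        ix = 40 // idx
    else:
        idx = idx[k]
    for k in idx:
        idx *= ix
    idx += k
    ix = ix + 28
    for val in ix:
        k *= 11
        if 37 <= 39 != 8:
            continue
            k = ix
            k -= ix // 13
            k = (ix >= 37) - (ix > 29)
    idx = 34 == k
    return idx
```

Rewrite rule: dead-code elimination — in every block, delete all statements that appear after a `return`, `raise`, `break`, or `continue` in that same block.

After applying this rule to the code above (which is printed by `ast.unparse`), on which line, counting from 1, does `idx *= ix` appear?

Transformed code:
def bump(ix, idx, k):
    ix = 26
    if 17 < ix:
        return idx
    else:
        idx = idx[k]
    for k in idx:
        idx *= ix
    idx += k
    ix = ix + 28
    for val in ix:
        k *= 11
        if 37 <= 39 != 8:
            continue
    idx = 34 == k
    return idx

8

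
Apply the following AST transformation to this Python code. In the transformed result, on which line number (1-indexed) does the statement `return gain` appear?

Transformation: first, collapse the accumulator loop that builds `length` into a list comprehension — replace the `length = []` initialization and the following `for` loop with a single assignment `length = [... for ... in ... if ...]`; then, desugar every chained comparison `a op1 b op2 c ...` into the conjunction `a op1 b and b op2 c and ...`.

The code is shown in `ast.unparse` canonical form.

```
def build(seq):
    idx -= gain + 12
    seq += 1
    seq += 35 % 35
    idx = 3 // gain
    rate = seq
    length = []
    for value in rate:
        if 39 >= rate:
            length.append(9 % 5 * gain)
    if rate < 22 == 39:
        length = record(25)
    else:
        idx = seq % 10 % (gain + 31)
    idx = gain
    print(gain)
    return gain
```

Transformed code:
def build(seq):
    idx -= gain + 12
    seq += 1
    seq += 35 % 35
    idx = 3 // gain
    rate = seq
    length = [9 % 5 * gain for value in rate if 39 >= rate]
    if rate < 22 and 22 == 39:
        length = record(25)
    else:
        idx = seq % 10 % (gain + 31)
    idx = gain
    print(gain)
    return gain

14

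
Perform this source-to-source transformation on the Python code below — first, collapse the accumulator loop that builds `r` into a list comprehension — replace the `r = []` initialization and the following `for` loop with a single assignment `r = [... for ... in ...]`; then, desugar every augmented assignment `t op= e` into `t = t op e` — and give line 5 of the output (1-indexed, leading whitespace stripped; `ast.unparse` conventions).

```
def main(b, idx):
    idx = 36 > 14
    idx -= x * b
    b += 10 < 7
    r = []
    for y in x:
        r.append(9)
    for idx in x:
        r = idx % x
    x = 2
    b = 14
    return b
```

r = [9 for y in x]

Transformed code:
def main(b, idx):
    idx = 36 > 14
    idx = idx - x * b
    b = b + (10 < 7)
    r = [9 for y in x]
    for idx in x:
        r = idx % x
    x = 2
    b = 14
    return b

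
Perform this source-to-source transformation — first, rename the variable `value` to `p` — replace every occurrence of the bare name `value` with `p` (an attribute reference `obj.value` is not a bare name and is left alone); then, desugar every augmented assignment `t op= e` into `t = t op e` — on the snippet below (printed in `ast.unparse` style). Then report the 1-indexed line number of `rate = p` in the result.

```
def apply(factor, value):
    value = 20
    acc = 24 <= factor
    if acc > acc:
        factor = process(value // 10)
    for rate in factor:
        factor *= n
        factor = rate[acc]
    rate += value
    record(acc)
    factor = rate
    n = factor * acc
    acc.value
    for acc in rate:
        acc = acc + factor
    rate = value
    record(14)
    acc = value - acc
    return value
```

16

Transformed code:
def apply(factor, p):
    p = 20
    acc = 24 <= factor
    if acc > acc:
        factor = process(p // 10)
    for rate in factor:
        factor = factor * n
        factor = rate[acc]
    rate = rate + p
    record(acc)
    factor = rate
    n = factor * acc
    acc.value
    for acc in rate:
        acc = acc + factor
    rate = p
    record(14)
    acc = p - acc
    return p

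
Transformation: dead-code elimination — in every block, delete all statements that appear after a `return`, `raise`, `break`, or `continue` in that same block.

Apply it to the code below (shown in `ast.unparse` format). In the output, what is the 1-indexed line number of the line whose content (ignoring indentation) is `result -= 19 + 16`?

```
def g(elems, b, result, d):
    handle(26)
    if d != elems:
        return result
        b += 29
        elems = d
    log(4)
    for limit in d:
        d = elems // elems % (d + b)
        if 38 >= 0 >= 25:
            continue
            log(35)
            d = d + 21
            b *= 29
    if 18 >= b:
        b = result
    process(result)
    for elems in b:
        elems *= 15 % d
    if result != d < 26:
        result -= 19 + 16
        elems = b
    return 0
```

Transformed code:
def g(elems, b, result, d):
    handle(26)
    if d != elems:
        return result
    log(4)
    for limit in d:
        d = elems // elems % (d + b)
        if 38 >= 0 >= 25:
            continue
    if 18 >= b:
        b = result
    process(result)
    for elems in b:
        elems *= 15 % d
    if result != d < 26:
        result -= 19 + 16
        elems = b
    return 0

16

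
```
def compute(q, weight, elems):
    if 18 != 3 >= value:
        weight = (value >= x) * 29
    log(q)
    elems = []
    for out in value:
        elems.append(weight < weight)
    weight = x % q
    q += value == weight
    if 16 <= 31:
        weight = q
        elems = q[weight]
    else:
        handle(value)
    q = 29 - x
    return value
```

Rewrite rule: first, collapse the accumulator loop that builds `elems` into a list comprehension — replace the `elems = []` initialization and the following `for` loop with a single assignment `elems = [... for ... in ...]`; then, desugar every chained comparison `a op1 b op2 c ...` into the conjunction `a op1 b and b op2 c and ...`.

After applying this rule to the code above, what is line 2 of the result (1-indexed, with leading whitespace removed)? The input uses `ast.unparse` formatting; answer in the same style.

if 18 != 3 and 3 >= value:

Transformed code:
def compute(q, weight, elems):
    if 18 != 3 and 3 >= value:
        weight = (value >= x) * 29
    log(q)
    elems = [weight < weight for out in value]
    weight = x % q
    q += value == weight
    if 16 <= 31:
        weight = q
        elems = q[weight]
    else:
        handle(value)
    q = 29 - x
    return value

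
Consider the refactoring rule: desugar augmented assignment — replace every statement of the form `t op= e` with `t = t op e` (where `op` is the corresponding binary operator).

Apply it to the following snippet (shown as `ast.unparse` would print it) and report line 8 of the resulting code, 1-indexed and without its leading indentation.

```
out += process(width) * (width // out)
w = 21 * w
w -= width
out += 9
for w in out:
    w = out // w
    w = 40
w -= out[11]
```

w = w - out[11]

Transformed code:
out = out + process(width) * (width // out)
w = 21 * w
w = w - width
out = out + 9
for w in out:
    w = out // w
    w = 40
w = w - out[11]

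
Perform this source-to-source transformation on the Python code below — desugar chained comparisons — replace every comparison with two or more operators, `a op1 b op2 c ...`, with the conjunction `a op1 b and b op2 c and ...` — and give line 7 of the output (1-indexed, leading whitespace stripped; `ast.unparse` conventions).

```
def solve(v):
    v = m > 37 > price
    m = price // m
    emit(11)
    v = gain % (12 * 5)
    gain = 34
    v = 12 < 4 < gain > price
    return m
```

v = 12 < 4 and 4 < gain and (gain > price)

Transformed code:
def solve(v):
    v = m > 37 and 37 > price
    m = price // m
    emit(11)
    v = gain % (12 * 5)
    gain = 34
    v = 12 < 4 and 4 < gain and (gain > price)
    return m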